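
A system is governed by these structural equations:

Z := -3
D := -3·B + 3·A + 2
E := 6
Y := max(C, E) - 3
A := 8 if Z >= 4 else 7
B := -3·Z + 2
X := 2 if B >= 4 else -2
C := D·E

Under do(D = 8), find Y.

45

Intervening sets D = 8 and removes its equation (D := -3·B + 3·A + 2).
C = D·E  [with D=8, E=6]  = 48
Y = max(C, E) - 3  [with C=48, E=6]  = 45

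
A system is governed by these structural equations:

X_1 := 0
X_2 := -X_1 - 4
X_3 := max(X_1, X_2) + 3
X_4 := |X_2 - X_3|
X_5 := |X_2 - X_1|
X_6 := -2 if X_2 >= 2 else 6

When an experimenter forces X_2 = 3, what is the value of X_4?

Under do(X_2=3), the mechanism X_2 := -X_1 - 4 is discarded; X_2 is fixed at 3.
X_3 = max(X_1, X_2) + 3  [with X_1=0, X_2=3]  = 6
X_4 = |X_2 - X_3|  [with X_2=3, X_3=6]  = 3

3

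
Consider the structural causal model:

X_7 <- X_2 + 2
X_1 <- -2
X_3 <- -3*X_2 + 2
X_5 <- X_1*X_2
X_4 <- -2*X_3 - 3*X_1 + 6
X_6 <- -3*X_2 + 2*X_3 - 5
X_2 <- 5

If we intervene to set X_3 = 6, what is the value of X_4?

0

The intervention breaks the incoming arrows to X_3: X_3 <- -3*X_2 + 2 no longer applies, and X_3 = 6.
X_4 = -2*X_3 - 3*X_1 + 6  [with X_3=6, X_1=-2]  = 0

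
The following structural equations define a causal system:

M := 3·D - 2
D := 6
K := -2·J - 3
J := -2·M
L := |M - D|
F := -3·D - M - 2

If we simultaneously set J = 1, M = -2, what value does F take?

-18

Setting J = 1, M = -2 by intervention discards those variables' equations.
F = -3·D - M - 2  [with D=6, M=-2]  = -18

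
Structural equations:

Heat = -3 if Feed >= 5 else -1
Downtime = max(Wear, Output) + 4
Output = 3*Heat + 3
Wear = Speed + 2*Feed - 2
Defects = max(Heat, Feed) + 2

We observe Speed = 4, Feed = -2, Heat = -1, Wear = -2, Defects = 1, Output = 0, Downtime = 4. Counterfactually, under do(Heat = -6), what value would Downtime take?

The intervention breaks the incoming arrows to Heat: Heat = -3 if Feed >= 5 else -1 no longer applies, and Heat = -6.
Wear = Speed + 2*Feed - 2  [with Speed=4, Feed=-2]  = -2
Output = 3*Heat + 3  [with Heat=-6]  = -15
Downtime = max(Wear, Output) + 4  [with Wear=-2, Output=-15]  = 2

2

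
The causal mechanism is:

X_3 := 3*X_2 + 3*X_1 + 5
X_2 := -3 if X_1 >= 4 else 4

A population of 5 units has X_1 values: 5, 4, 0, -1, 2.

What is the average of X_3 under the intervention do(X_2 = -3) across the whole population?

2

do(X_2=-3) breaks X_2's dependence on X_1. With X_2=-3 fixed, X_3 across the units is 11, 8, -4, -7, 2, mean 2.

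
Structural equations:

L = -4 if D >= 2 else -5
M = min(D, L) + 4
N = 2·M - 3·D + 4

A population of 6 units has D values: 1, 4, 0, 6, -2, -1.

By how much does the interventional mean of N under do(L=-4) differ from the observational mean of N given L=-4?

11

The intervention sets L=-4 in all 6 units regardless of D. Recomputing N per unit gives 1, -8, 4, -14, 10, 7; average 0.
E[N|L=-4] averages over only the 2 units with L=-4 (D = 4, 6): N = -8, -14, mean -11.
Difference = 0 − (-11) = 11.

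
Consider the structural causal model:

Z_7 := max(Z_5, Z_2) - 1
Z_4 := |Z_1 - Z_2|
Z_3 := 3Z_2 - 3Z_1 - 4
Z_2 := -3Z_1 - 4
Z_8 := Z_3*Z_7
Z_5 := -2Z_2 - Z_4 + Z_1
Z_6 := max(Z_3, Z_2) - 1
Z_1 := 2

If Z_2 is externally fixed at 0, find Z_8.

do(Z_2=0) replaces the equation Z_2 := -3Z_1 - 4 with the constant Z_2 = 0.
Z_3 = 3Z_2 - 3Z_1 - 4  [with Z_2=0, Z_1=2]  = -10
Z_4 = |Z_1 - Z_2|  [with Z_1=2, Z_2=0]  = 2
Z_5 = -2Z_2 - Z_4 + Z_1  [with Z_2=0, Z_4=2, Z_1=2]  = 0
Z_7 = max(Z_5, Z_2) - 1  [with Z_5=0, Z_2=0]  = -1
Z_8 = Z_3*Z_7  [with Z_3=-10, Z_7=-1]  = 10

10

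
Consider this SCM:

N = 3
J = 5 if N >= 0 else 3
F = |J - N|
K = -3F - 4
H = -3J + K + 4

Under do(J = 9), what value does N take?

3

Under do(J=9), the mechanism J = 5 if N >= 0 else 3 is discarded; J is fixed at 9.
N is not downstream of the intervention, so its value is determined by the original equations.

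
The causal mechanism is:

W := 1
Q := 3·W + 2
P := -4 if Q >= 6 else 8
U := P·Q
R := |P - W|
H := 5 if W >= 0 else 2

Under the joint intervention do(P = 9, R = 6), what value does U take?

45

The joint intervention fixes P = 9, R = 6, removing each variable's own equation.
Q = 3·W + 2  [with W=1]  = 5
U = P·Q  [with P=9, Q=5]  = 45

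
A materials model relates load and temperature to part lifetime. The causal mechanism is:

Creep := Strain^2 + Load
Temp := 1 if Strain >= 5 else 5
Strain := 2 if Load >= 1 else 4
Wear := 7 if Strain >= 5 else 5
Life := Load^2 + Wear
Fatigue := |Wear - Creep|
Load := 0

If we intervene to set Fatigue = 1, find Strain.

4

do(Fatigue=1) replaces the equation Fatigue := |Wear - Creep| with the constant Fatigue = 1.
Strain is not downstream of the intervention, so its value is determined by the original equations.
Strain = 2 if Load >= 1 else 4  [with Load=0]  = 4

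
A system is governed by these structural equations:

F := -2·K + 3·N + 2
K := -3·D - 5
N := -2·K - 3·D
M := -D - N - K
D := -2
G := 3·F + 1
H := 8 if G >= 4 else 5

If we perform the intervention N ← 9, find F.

do(N=9) replaces the equation N := -2·K - 3·D with the constant N = 9.
K = -3·D - 5  [with D=-2]  = 1
F = -2·K + 3·N + 2  [with K=1, N=9]  = 27

27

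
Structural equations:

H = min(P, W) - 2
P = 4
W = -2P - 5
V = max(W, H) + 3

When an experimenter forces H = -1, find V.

The intervention breaks the incoming arrows to H: H = min(P, W) - 2 no longer applies, and H = -1.
W = -2P - 5  [with P=4]  = -13
V = max(W, H) + 3  [with W=-13, H=-1]  = 2

2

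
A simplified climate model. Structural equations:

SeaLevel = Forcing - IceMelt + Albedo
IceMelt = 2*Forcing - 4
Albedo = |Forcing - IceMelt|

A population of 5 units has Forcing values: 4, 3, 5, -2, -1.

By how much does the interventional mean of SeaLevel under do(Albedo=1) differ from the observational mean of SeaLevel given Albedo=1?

Every unit gets Albedo=1 under the intervention. SeaLevel values become 1, 2, 0, 7, 6; E[SeaLevel|do(Albedo=1)] = 3.2.
Observing Albedo=1 restricts to units where Albedo's equation naturally yields 1: Forcing ∈ {3, 5}. In that subpopulation SeaLevel = 2, 0, mean 1.
Difference = 3.2 − 1 = 2.2.

2.2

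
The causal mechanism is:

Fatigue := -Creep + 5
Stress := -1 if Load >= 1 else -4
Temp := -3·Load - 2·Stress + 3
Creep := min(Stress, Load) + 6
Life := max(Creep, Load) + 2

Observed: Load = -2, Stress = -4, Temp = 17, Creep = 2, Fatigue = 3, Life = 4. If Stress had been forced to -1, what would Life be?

Under do(Stress=-1), the mechanism Stress := -1 if Load >= 1 else -4 is discarded; Stress is fixed at -1.
Creep = min(Stress, Load) + 6  [with Stress=-1, Load=-2]  = 4
Life = max(Creep, Load) + 2  [with Creep=4, Load=-2]  = 6

6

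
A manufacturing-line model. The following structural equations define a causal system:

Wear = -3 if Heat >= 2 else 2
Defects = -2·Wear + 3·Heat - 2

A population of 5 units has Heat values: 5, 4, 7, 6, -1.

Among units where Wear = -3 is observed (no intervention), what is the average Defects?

20.5

Conditioning on Wear=-3 selects the 4 unit(s) with Heat ∈ {5, 4, 7, 6}. Their Defects values: 19, 16, 25, 22. Mean = 20.5.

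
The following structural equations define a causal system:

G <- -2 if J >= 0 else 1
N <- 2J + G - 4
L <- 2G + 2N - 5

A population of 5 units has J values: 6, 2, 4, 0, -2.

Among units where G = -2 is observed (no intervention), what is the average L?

-9

Conditioning on G=-2 selects the 4 unit(s) with J ∈ {6, 2, 4, 0}. Their L values: 3, -13, -5, -21. Mean = -9.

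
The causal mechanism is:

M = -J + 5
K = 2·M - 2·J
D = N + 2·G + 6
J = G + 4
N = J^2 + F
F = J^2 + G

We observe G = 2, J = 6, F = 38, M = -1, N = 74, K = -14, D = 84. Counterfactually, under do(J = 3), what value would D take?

30

Under do(J=3), the mechanism J = G + 4 is discarded; J is fixed at 3.
F = J^2 + G  [with J=3, G=2]  = 11
N = J^2 + F  [with J=3, F=11]  = 20
D = N + 2·G + 6  [with N=20, G=2]  = 30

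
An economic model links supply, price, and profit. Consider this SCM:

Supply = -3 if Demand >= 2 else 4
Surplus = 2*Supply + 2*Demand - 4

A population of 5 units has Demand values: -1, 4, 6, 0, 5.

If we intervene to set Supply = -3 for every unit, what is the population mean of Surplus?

-4.4

Every unit gets Supply=-3 under the intervention. Surplus values become -12, -2, 2, -10, 0; E[Surplus|do(Supply=-3)] = -4.4.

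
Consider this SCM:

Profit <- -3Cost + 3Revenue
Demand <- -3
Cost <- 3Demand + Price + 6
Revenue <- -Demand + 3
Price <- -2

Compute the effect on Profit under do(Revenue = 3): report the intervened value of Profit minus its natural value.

-9

Intervening sets Revenue = 3 and removes its equation (Revenue <- -Demand + 3).
Cost = 3Demand + Price + 6  [with Demand=-3, Price=-2]  = -5
Profit = -3Cost + 3Revenue  [with Cost=-5, Revenue=3]  = 24
Without intervention: Cost = 3Demand + Price + 6  [with Demand=-3, Price=-2]  = -5; Revenue = -Demand + 3  [with Demand=-3]  = 6; Profit = -3Cost + 3Revenue  [with Cost=-5, Revenue=6]  = 33.
Change = 24 − 33 = -9.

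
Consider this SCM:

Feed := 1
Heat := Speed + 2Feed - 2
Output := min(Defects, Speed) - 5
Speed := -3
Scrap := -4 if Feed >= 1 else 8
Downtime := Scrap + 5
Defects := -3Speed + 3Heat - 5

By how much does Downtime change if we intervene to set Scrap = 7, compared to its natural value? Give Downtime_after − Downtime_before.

Under do(Scrap=7), the mechanism Scrap := -4 if Feed >= 1 else 8 is discarded; Scrap is fixed at 7.
Downtime = Scrap + 5  [with Scrap=7]  = 12
Without intervention: Scrap = -4 if Feed >= 1 else 8  [with Feed=1]  = -4; Downtime = Scrap + 5  [with Scrap=-4]  = 1.
Change = 12 − 1 = 11.

11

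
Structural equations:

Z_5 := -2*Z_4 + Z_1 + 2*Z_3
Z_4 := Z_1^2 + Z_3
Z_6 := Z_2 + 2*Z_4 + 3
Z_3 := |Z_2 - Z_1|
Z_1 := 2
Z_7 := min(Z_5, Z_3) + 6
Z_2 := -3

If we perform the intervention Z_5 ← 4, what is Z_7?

10

Under do(Z_5=4), the mechanism Z_5 := -2*Z_4 + Z_1 + 2*Z_3 is discarded; Z_5 is fixed at 4.
Z_3 = |Z_2 - Z_1|  [with Z_2=-3, Z_1=2]  = 5
Z_7 = min(Z_5, Z_3) + 6  [with Z_5=4, Z_3=5]  = 10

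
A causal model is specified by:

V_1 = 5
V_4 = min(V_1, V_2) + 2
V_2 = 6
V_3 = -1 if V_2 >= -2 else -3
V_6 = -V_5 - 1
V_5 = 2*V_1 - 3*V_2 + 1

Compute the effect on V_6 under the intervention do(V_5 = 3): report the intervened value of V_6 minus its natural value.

-10

The intervention breaks the incoming arrows to V_5: V_5 = 2*V_1 - 3*V_2 + 1 no longer applies, and V_5 = 3.
V_6 = -V_5 - 1  [with V_5=3]  = -4
Without intervention: V_5 = 2*V_1 - 3*V_2 + 1  [with V_1=5, V_2=6]  = -7; V_6 = -V_5 - 1  [with V_5=-7]  = 6.
Change = -4 − 6 = -10.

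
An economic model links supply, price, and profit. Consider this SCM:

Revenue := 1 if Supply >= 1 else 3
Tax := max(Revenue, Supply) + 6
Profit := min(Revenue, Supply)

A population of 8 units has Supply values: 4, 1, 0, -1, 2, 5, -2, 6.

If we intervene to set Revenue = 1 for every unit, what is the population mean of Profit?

0.25

The intervention sets Revenue=1 in all 8 units regardless of Supply. Recomputing Profit per unit gives 1, 1, 0, -1, 1, 1, -2, 1; average 0.25.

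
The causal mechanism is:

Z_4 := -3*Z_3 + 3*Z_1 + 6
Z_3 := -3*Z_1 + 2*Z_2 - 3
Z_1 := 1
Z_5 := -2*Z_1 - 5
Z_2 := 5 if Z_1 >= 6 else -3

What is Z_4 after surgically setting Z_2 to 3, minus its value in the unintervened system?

Under do(Z_2=3), the mechanism Z_2 := 5 if Z_1 >= 6 else -3 is discarded; Z_2 is fixed at 3.
Z_3 = -3*Z_1 + 2*Z_2 - 3  [with Z_1=1, Z_2=3]  = 0
Z_4 = -3*Z_3 + 3*Z_1 + 6  [with Z_3=0, Z_1=1]  = 9
Without intervention: Z_2 = 5 if Z_1 >= 6 else -3  [with Z_1=1]  = -3; Z_3 = -3*Z_1 + 2*Z_2 - 3  [with Z_1=1, Z_2=-3]  = -12; Z_4 = -3*Z_3 + 3*Z_1 + 6  [with Z_3=-12, Z_1=1]  = 45.
Change = 9 − 45 = -36.

-36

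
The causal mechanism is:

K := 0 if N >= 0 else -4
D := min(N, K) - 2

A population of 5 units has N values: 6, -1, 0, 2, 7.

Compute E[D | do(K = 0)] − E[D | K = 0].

Every unit gets K=0 under the intervention. D values become -2, -3, -2, -2, -2; E[D|do(K=0)] = -2.2.
Observing K=0 restricts to units where K's equation naturally yields 0: N ∈ {6, 0, 2, 7}. In that subpopulation D = -2, -2, -2, -2, mean -2.
Difference = -2.2 − (-2) = -0.2.

-0.2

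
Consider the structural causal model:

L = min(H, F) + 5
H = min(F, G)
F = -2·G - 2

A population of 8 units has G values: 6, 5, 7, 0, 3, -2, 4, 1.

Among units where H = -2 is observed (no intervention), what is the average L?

3

E[L|H=-2] averages over only the 2 units with H=-2 (G = 0, -2): L = 3, 3, mean 3.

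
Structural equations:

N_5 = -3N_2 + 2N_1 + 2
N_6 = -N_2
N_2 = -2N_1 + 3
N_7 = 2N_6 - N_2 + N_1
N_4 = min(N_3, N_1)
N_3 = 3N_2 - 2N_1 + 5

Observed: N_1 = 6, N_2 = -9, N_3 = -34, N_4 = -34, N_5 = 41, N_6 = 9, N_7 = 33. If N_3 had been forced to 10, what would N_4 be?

6

The intervention breaks the incoming arrows to N_3: N_3 = 3N_2 - 2N_1 + 5 no longer applies, and N_3 = 10.
N_4 = min(N_3, N_1)  [with N_3=10, N_1=6]  = 6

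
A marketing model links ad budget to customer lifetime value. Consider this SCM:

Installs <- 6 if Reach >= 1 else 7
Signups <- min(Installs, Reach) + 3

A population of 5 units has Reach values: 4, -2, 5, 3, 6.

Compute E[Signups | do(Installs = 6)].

do(Installs=6) breaks Installs's dependence on Reach. With Installs=6 fixed, Signups across the units is 7, 1, 8, 6, 9, mean 6.2.

6.2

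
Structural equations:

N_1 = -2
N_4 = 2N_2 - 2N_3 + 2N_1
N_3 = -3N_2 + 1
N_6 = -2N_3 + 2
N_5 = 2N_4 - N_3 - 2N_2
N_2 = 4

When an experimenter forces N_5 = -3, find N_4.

The intervention breaks the incoming arrows to N_5: N_5 = 2N_4 - N_3 - 2N_2 no longer applies, and N_5 = -3.
Since N_4 is not a descendant of the intervened variable, it is unaffected.
N_3 = -3N_2 + 1  [with N_2=4]  = -11
N_4 = 2N_2 - 2N_3 + 2N_1  [with N_2=4, N_3=-11, N_1=-2]  = 26

26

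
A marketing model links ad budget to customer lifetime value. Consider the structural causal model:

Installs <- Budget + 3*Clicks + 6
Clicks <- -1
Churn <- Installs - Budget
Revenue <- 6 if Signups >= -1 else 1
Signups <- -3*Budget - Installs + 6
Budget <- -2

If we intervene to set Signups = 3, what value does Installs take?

1

Under do(Signups=3), the mechanism Signups <- -3*Budget - Installs + 6 is discarded; Signups is fixed at 3.
Since Installs is not a descendant of the intervened variable, it is unaffected.
Installs = Budget + 3*Clicks + 6  [with Budget=-2, Clicks=-1]  = 1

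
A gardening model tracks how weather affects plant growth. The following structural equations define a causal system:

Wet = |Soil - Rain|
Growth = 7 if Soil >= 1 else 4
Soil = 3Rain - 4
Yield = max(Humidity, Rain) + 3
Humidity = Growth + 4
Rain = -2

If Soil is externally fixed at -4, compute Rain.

-2

Under do(Soil=-4), the mechanism Soil = 3Rain - 4 is discarded; Soil is fixed at -4.
Rain is not downstream of the intervention, so its value is determined by the original equations.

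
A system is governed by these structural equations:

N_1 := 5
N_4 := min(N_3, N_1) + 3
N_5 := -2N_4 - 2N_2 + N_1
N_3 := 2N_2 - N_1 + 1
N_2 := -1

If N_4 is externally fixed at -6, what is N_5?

Intervening sets N_4 = -6 and removes its equation (N_4 := min(N_3, N_1) + 3).
N_5 = -2N_4 - 2N_2 + N_1  [with N_4=-6, N_2=-1, N_1=5]  = 19

19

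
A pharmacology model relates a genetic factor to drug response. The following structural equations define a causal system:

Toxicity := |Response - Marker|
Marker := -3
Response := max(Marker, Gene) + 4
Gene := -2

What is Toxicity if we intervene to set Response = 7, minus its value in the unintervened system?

5

The intervention breaks the incoming arrows to Response: Response := max(Marker, Gene) + 4 no longer applies, and Response = 7.
Toxicity = |Response - Marker|  [with Response=7, Marker=-3]  = 10
Without intervention: Response = max(Marker, Gene) + 4  [with Marker=-3, Gene=-2]  = 2; Toxicity = |Response - Marker|  [with Response=2, Marker=-3]  = 5.
Change = 10 − 5 = 5.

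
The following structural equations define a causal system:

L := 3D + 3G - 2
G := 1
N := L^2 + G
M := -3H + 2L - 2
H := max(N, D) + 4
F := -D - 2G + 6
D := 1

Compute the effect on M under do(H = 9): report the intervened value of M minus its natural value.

36

Intervening sets H = 9 and removes its equation (H := max(N, D) + 4).
L = 3D + 3G - 2  [with D=1, G=1]  = 4
M = -3H + 2L - 2  [with H=9, L=4]  = -21
Without intervention: L = 3D + 3G - 2  [with D=1, G=1]  = 4; N = L^2 + G  [with L=4, G=1]  = 17; H = max(N, D) + 4  [with N=17, D=1]  = 21; M = -3H + 2L - 2  [with H=21, L=4]  = -57.
Change = -21 − (-57) = 36.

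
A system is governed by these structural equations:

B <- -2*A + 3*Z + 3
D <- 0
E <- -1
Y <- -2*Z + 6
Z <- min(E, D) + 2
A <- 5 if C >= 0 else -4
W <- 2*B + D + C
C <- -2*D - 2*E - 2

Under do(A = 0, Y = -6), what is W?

Under do(A = 0, Y = -6), each intervened variable's structural equation is replaced by its fixed value.
C = -2*D - 2*E - 2  [with D=0, E=-1]  = 0
Z = min(E, D) + 2  [with E=-1, D=0]  = 1
B = -2*A + 3*Z + 3  [with A=0, Z=1]  = 6
W = 2*B + D + C  [with B=6, D=0, C=0]  = 12

12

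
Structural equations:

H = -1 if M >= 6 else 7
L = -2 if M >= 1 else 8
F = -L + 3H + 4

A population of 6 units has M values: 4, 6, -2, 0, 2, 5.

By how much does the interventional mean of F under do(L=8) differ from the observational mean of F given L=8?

-4

Every unit gets L=8 under the intervention. F values become 17, -7, 17, 17, 17, 17; E[F|do(L=8)] = 13.
Observing L=8 restricts to units where L's equation naturally yields 8: M ∈ {-2, 0}. In that subpopulation F = 17, 17, mean 17.
Difference = 13 − 17 = -4.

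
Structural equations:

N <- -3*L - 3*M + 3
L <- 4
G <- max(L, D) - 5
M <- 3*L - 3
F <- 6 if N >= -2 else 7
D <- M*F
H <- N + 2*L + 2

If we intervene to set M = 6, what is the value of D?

42

Under do(M=6), the mechanism M <- 3*L - 3 is discarded; M is fixed at 6.
N = -3*L - 3*M + 3  [with L=4, M=6]  = -27
F = 6 if N >= -2 else 7  [with N=-27]  = 7
D = M*F  [with M=6, F=7]  = 42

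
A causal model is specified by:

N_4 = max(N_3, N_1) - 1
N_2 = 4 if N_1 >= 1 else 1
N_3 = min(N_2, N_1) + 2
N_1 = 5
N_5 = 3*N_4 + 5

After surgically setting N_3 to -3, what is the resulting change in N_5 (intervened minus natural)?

-3

do(N_3=-3) replaces the equation N_3 = min(N_2, N_1) + 2 with the constant N_3 = -3.
N_4 = max(N_3, N_1) - 1  [with N_3=-3, N_1=5]  = 4
N_5 = 3*N_4 + 5  [with N_4=4]  = 17
Without intervention: N_2 = 4 if N_1 >= 1 else 1  [with N_1=5]  = 4; N_3 = min(N_2, N_1) + 2  [with N_2=4, N_1=5]  = 6; N_4 = max(N_3, N_1) - 1  [with N_3=6, N_1=5]  = 5; N_5 = 3*N_4 + 5  [with N_4=5]  = 20.
Change = 17 − 20 = -3.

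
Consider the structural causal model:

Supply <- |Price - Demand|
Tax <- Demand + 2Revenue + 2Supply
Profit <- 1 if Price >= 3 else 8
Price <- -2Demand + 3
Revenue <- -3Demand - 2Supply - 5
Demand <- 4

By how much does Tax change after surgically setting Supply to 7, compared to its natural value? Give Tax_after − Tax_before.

4

do(Supply=7) replaces the equation Supply <- |Price - Demand| with the constant Supply = 7.
Revenue = -3Demand - 2Supply - 5  [with Demand=4, Supply=7]  = -31
Tax = Demand + 2Revenue + 2Supply  [with Demand=4, Revenue=-31, Supply=7]  = -44
Without intervention: Price = -2Demand + 3  [with Demand=4]  = -5; Supply = |Price - Demand|  [with Price=-5, Demand=4]  = 9; Revenue = -3Demand - 2Supply - 5  [with Demand=4, Supply=9]  = -35; Tax = Demand + 2Revenue + 2Supply  [with Demand=4, Revenue=-35, Supply=9]  = -48.
Change = -44 − (-48) = 4.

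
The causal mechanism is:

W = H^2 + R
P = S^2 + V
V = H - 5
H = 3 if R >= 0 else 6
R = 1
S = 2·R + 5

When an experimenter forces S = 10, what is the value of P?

98

Under do(S=10), the mechanism S = 2·R + 5 is discarded; S is fixed at 10.
H = 3 if R >= 0 else 6  [with R=1]  = 3
V = H - 5  [with H=3]  = -2
P = S^2 + V  [with S=10, V=-2]  = 98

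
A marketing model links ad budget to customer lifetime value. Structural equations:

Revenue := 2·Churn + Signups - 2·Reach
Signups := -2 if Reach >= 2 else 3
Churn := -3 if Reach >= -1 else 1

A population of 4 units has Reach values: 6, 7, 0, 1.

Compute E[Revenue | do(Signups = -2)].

Under do(Signups=-2), Signups's equation is replaced by Signups=-2 for every unit. Per-unit Revenue: -20, -22, -8, -10. Mean = -15.

-15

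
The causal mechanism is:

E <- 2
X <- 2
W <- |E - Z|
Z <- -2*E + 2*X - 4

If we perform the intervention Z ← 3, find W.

1

The intervention breaks the incoming arrows to Z: Z <- -2*E + 2*X - 4 no longer applies, and Z = 3.
W = |E - Z|  [with E=2, Z=3]  = 1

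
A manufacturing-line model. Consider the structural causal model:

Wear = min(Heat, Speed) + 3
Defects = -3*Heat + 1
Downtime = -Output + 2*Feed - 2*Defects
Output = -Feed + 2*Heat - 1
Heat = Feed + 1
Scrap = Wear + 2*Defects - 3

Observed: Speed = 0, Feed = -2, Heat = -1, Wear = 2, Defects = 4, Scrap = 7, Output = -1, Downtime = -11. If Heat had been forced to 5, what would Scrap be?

The intervention breaks the incoming arrows to Heat: Heat = Feed + 1 no longer applies, and Heat = 5.
Wear = min(Heat, Speed) + 3  [with Heat=5, Speed=0]  = 3
Defects = -3*Heat + 1  [with Heat=5]  = -14
Scrap = Wear + 2*Defects - 3  [with Wear=3, Defects=-14]  = -28

-28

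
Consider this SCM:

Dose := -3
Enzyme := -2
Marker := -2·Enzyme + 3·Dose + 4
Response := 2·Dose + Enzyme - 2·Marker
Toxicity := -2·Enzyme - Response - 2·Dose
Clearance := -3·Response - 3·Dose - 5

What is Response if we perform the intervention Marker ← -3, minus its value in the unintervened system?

The intervention breaks the incoming arrows to Marker: Marker := -2·Enzyme + 3·Dose + 4 no longer applies, and Marker = -3.
Response = 2·Dose + Enzyme - 2·Marker  [with Dose=-3, Enzyme=-2, Marker=-3]  = -2
Without intervention: Marker = -2·Enzyme + 3·Dose + 4  [with Enzyme=-2, Dose=-3]  = -1; Response = 2·Dose + Enzyme - 2·Marker  [with Dose=-3, Enzyme=-2, Marker=-1]  = -6.
Change = -2 − (-6) = 4.

4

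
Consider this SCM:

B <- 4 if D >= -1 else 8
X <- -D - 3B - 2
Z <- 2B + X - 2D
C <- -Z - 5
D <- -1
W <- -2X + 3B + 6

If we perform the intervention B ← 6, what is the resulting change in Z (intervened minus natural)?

Under do(B=6), the mechanism B <- 4 if D >= -1 else 8 is discarded; B is fixed at 6.
X = -D - 3B - 2  [with D=-1, B=6]  = -19
Z = 2B + X - 2D  [with B=6, X=-19, D=-1]  = -5
Without intervention: B = 4 if D >= -1 else 8  [with D=-1]  = 4; X = -D - 3B - 2  [with D=-1, B=4]  = -13; Z = 2B + X - 2D  [with B=4, X=-13, D=-1]  = -3.
Change = -5 − (-3) = -2.

-2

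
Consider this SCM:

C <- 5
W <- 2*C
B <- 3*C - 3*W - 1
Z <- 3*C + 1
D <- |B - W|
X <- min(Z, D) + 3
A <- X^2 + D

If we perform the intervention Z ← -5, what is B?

Under do(Z=-5), the mechanism Z <- 3*C + 1 is discarded; Z is fixed at -5.
Since B is not a descendant of the intervened variable, it is unaffected.
W = 2*C  [with C=5]  = 10
B = 3*C - 3*W - 1  [with C=5, W=10]  = -16

-16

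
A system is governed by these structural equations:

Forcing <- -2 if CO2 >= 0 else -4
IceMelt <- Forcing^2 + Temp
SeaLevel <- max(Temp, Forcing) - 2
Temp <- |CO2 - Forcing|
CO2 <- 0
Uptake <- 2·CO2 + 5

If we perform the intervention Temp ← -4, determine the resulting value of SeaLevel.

do(Temp=-4) replaces the equation Temp <- |CO2 - Forcing| with the constant Temp = -4.
Forcing = -2 if CO2 >= 0 else -4  [with CO2=0]  = -2
SeaLevel = max(Temp, Forcing) - 2  [with Temp=-4, Forcing=-2]  = -4

-4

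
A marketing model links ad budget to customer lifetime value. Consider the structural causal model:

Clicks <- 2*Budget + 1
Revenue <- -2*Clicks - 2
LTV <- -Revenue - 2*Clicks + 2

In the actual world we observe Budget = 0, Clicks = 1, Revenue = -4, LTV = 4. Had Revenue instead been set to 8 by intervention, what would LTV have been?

The intervention breaks the incoming arrows to Revenue: Revenue <- -2*Clicks - 2 no longer applies, and Revenue = 8.
Clicks = 2*Budget + 1  [with Budget=0]  = 1
LTV = -Revenue - 2*Clicks + 2  [with Revenue=8, Clicks=1]  = -8

-8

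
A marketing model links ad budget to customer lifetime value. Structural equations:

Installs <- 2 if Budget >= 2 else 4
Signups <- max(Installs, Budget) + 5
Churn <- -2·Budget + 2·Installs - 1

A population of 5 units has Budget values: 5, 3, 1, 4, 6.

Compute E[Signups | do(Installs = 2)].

Under do(Installs=2), Installs's equation is replaced by Installs=2 for every unit. Per-unit Signups: 10, 8, 7, 9, 11. Mean = 9.

9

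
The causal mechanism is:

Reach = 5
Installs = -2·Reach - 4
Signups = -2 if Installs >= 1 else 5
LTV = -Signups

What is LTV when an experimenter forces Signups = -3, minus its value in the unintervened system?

8

The intervention breaks the incoming arrows to Signups: Signups = -2 if Installs >= 1 else 5 no longer applies, and Signups = -3.
LTV = -Signups  [with Signups=-3]  = 3
Without intervention: Installs = -2·Reach - 4  [with Reach=5]  = -14; Signups = -2 if Installs >= 1 else 5  [with Installs=-14]  = 5; LTV = -Signups  [with Signups=5]  = -5.
Change = 3 − (-5) = 8.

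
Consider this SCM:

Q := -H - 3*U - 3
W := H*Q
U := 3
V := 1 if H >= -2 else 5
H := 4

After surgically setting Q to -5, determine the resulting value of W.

-20

do(Q=-5) replaces the equation Q := -H - 3*U - 3 with the constant Q = -5.
W = H*Q  [with H=4, Q=-5]  = -20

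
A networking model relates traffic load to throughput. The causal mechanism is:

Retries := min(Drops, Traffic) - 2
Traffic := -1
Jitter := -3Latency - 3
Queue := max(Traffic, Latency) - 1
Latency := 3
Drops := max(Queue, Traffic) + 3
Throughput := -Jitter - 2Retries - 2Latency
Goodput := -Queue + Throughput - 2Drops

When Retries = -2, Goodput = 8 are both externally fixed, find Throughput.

10

Setting Retries = -2, Goodput = 8 by intervention discards those variables' equations.
Jitter = -3Latency - 3  [with Latency=3]  = -12
Throughput = -Jitter - 2Retries - 2Latency  [with Jitter=-12, Retries=-2, Latency=3]  = 10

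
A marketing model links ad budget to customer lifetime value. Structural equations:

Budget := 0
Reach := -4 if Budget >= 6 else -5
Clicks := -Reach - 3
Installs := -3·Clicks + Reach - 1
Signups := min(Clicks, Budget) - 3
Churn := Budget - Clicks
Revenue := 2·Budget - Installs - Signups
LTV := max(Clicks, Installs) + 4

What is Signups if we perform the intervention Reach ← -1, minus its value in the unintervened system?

do(Reach=-1) replaces the equation Reach := -4 if Budget >= 6 else -5 with the constant Reach = -1.
Clicks = -Reach - 3  [with Reach=-1]  = -2
Signups = min(Clicks, Budget) - 3  [with Clicks=-2, Budget=0]  = -5
Without intervention: Reach = -4 if Budget >= 6 else -5  [with Budget=0]  = -5; Clicks = -Reach - 3  [with Reach=-5]  = 2; Signups = min(Clicks, Budget) - 3  [with Clicks=2, Budget=0]  = -3.
Change = -5 − (-3) = -2.

-2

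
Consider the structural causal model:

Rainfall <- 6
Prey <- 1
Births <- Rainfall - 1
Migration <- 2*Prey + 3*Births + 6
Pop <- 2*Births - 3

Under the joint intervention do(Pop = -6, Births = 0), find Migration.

8

Under do(Pop = -6, Births = 0), each intervened variable's structural equation is replaced by its fixed value.
Migration = 2*Prey + 3*Births + 6  [with Prey=1, Births=0]  = 8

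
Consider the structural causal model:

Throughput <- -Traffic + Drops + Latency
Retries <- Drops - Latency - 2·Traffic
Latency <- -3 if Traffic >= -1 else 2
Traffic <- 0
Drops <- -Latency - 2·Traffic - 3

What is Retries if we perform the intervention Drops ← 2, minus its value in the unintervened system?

2

The intervention breaks the incoming arrows to Drops: Drops <- -Latency - 2·Traffic - 3 no longer applies, and Drops = 2.
Latency = -3 if Traffic >= -1 else 2  [with Traffic=0]  = -3
Retries = Drops - Latency - 2·Traffic  [with Drops=2, Latency=-3, Traffic=0]  = 5
Without intervention: Latency = -3 if Traffic >= -1 else 2  [with Traffic=0]  = -3; Drops = -Latency - 2·Traffic - 3  [with Latency=-3, Traffic=0]  = 0; Retries = Drops - Latency - 2·Traffic  [with Drops=0, Latency=-3, Traffic=0]  = 3.
Change = 5 − 3 = 2.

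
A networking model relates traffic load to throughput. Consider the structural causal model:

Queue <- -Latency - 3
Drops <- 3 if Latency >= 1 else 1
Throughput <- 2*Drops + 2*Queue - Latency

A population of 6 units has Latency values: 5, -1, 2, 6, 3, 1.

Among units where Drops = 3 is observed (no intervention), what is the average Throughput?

-10.2

Observing Drops=3 restricts to units where Drops's equation naturally yields 3: Latency ∈ {5, 2, 6, 3, 1}. In that subpopulation Throughput = -15, -6, -18, -9, -3, mean -10.2.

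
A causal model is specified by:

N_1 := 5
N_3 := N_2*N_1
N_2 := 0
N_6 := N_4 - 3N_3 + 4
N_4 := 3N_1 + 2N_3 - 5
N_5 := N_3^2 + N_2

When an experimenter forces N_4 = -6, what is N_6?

Under do(N_4=-6), the mechanism N_4 := 3N_1 + 2N_3 - 5 is discarded; N_4 is fixed at -6.
N_3 = N_2*N_1  [with N_2=0, N_1=5]  = 0
N_6 = N_4 - 3N_3 + 4  [with N_4=-6, N_3=0]  = -2

-2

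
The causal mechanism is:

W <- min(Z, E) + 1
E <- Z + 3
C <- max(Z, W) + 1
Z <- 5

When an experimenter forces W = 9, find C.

The intervention breaks the incoming arrows to W: W <- min(Z, E) + 1 no longer applies, and W = 9.
C = max(Z, W) + 1  [with Z=5, W=9]  = 10

10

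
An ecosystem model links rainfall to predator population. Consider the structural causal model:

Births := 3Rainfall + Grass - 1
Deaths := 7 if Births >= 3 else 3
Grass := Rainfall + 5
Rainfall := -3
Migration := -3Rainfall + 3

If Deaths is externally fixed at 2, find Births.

-8

Under do(Deaths=2), the mechanism Deaths := 7 if Births >= 3 else 3 is discarded; Deaths is fixed at 2.
Since Births is not a descendant of the intervened variable, it is unaffected.
Grass = Rainfall + 5  [with Rainfall=-3]  = 2
Births = 3Rainfall + Grass - 1  [with Rainfall=-3, Grass=2]  = -8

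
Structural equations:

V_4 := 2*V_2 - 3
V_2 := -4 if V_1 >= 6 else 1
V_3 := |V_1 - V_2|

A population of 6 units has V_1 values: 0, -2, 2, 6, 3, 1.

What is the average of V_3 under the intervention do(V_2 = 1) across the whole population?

Every unit gets V_2=1 under the intervention. V_3 values become 1, 3, 1, 5, 2, 0; E[V_3|do(V_2=1)] = 2.

2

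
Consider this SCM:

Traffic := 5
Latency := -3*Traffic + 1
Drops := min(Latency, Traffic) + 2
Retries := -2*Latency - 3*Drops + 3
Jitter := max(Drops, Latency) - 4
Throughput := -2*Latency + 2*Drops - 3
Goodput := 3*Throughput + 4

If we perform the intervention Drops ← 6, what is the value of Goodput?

The intervention breaks the incoming arrows to Drops: Drops := min(Latency, Traffic) + 2 no longer applies, and Drops = 6.
Latency = -3*Traffic + 1  [with Traffic=5]  = -14
Throughput = -2*Latency + 2*Drops - 3  [with Latency=-14, Drops=6]  = 37
Goodput = 3*Throughput + 4  [with Throughput=37]  = 115

115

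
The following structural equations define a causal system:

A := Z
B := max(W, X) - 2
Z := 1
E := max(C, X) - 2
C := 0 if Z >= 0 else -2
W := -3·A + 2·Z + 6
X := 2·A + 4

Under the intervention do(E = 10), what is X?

do(E=10) replaces the equation E := max(C, X) - 2 with the constant E = 10.
Since X is not a descendant of the intervened variable, it is unaffected.
A = Z  [with Z=1]  = 1
X = 2·A + 4  [with A=1]  = 6

6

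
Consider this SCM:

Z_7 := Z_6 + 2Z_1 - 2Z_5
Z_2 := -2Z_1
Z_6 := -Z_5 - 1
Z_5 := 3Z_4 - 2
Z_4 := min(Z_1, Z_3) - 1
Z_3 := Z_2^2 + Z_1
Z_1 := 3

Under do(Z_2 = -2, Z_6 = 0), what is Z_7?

-2

Setting Z_2 = -2, Z_6 = 0 by intervention discards those variables' equations.
Z_3 = Z_2^2 + Z_1  [with Z_2=-2, Z_1=3]  = 7
Z_4 = min(Z_1, Z_3) - 1  [with Z_1=3, Z_3=7]  = 2
Z_5 = 3Z_4 - 2  [with Z_4=2]  = 4
Z_7 = Z_6 + 2Z_1 - 2Z_5  [with Z_6=0, Z_1=3, Z_5=4]  = -2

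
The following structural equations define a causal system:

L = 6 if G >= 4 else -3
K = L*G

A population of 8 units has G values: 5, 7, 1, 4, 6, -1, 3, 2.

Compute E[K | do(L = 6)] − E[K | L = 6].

-12.75

Under do(L=6), L's equation is replaced by L=6 for every unit. Per-unit K: 30, 42, 6, 24, 36, -6, 18, 12. Mean = 20.25.
Conditioning on L=6 selects the 4 unit(s) with G ∈ {5, 7, 4, 6}. Their K values: 30, 42, 24, 36. Mean = 33.
Difference = 20.25 − 33 = -12.75.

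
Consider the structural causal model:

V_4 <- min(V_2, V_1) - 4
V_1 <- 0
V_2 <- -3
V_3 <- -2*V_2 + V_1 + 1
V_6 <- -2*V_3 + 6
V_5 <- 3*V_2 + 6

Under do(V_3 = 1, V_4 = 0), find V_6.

Setting V_3 = 1, V_4 = 0 by intervention discards those variables' equations.
V_6 = -2*V_3 + 6  [with V_3=1]  = 4

4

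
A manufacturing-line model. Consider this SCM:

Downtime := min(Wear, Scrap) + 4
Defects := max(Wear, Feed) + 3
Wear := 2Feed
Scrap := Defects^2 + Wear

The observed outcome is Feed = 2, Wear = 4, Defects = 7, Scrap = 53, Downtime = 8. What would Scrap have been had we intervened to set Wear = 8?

Under do(Wear=8), the mechanism Wear := 2Feed is discarded; Wear is fixed at 8.
Defects = max(Wear, Feed) + 3  [with Wear=8, Feed=2]  = 11
Scrap = Defects^2 + Wear  [with Defects=11, Wear=8]  = 129

129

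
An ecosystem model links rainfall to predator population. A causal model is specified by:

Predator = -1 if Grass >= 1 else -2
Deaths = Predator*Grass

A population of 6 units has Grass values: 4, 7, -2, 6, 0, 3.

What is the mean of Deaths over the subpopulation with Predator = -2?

Observing Predator=-2 restricts to units where Predator's equation naturally yields -2: Grass ∈ {-2, 0}. In that subpopulation Deaths = 4, 0, mean 2.

2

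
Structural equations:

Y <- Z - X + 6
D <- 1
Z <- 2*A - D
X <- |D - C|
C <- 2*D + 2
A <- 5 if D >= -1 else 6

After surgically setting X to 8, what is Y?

7

The intervention breaks the incoming arrows to X: X <- |D - C| no longer applies, and X = 8.
A = 5 if D >= -1 else 6  [with D=1]  = 5
Z = 2*A - D  [with A=5, D=1]  = 9
Y = Z - X + 6  [with Z=9, X=8]  = 7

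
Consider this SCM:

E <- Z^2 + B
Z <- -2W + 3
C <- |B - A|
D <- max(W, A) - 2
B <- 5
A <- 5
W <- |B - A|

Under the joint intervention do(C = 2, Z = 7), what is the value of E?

54

Setting C = 2, Z = 7 by intervention discards those variables' equations.
E = Z^2 + B  [with Z=7, B=5]  = 54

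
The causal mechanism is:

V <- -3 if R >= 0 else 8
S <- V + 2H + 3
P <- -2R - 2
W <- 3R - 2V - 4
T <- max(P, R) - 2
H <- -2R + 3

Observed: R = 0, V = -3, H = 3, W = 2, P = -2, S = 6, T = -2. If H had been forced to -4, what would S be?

The intervention breaks the incoming arrows to H: H <- -2R + 3 no longer applies, and H = -4.
V = -3 if R >= 0 else 8  [with R=0]  = -3
S = V + 2H + 3  [with V=-3, H=-4]  = -8

-8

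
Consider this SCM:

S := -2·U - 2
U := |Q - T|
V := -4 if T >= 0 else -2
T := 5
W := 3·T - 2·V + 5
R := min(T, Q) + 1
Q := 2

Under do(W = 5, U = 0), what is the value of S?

Setting W = 5, U = 0 by intervention discards those variables' equations.
S = -2·U - 2  [with U=0]  = -2

-2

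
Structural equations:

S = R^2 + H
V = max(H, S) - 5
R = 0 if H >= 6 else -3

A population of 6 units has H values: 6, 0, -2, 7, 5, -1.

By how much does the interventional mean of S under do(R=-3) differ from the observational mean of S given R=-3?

2

do(R=-3) breaks R's dependence on H. With R=-3 fixed, S across the units is 15, 9, 7, 16, 14, 8, mean 11.5.
Observing R=-3 restricts to units where R's equation naturally yields -3: H ∈ {0, -2, 5, -1}. In that subpopulation S = 9, 7, 14, 8, mean 9.5.
Difference = 11.5 − 9.5 = 2.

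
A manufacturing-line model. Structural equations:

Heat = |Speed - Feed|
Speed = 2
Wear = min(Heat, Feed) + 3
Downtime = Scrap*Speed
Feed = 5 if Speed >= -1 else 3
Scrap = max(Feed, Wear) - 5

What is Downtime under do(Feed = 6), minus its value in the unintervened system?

2

Under do(Feed=6), the mechanism Feed = 5 if Speed >= -1 else 3 is discarded; Feed is fixed at 6.
Heat = |Speed - Feed|  [with Speed=2, Feed=6]  = 4
Wear = min(Heat, Feed) + 3  [with Heat=4, Feed=6]  = 7
Scrap = max(Feed, Wear) - 5  [with Feed=6, Wear=7]  = 2
Downtime = Scrap*Speed  [with Scrap=2, Speed=2]  = 4
Without intervention: Feed = 5 if Speed >= -1 else 3  [with Speed=2]  = 5; Heat = |Speed - Feed|  [with Speed=2, Feed=5]  = 3; Wear = min(Heat, Feed) + 3  [with Heat=3, Feed=5]  = 6; Scrap = max(Feed, Wear) - 5  [with Feed=5, Wear=6]  = 1; Downtime = Scrap*Speed  [with Scrap=1, Speed=2]  = 2.
Change = 4 − 2 = 2.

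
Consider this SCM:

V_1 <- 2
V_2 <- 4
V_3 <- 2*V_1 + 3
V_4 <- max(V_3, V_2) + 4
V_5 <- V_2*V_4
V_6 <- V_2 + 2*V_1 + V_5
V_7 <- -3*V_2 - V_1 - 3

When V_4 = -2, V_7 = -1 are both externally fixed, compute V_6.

0

The joint intervention fixes V_4 = -2, V_7 = -1, removing each variable's own equation.
V_5 = V_2*V_4  [with V_2=4, V_4=-2]  = -8
V_6 = V_2 + 2*V_1 + V_5  [with V_2=4, V_1=2, V_5=-8]  = 0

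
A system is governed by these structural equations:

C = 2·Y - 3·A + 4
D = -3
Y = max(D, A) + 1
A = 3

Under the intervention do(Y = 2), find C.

The intervention breaks the incoming arrows to Y: Y = max(D, A) + 1 no longer applies, and Y = 2.
C = 2·Y - 3·A + 4  [with Y=2, A=3]  = -1

-1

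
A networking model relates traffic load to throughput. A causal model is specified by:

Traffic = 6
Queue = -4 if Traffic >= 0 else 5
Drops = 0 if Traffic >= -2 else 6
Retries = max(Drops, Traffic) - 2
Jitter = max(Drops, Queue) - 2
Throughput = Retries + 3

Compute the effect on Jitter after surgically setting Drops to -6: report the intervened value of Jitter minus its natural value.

do(Drops=-6) replaces the equation Drops = 0 if Traffic >= -2 else 6 with the constant Drops = -6.
Queue = -4 if Traffic >= 0 else 5  [with Traffic=6]  = -4
Jitter = max(Drops, Queue) - 2  [with Drops=-6, Queue=-4]  = -6
Without intervention: Queue = -4 if Traffic >= 0 else 5  [with Traffic=6]  = -4; Drops = 0 if Traffic >= -2 else 6  [with Traffic=6]  = 0; Jitter = max(Drops, Queue) - 2  [with Drops=0, Queue=-4]  = -2.
Change = -6 − (-2) = -4.

-4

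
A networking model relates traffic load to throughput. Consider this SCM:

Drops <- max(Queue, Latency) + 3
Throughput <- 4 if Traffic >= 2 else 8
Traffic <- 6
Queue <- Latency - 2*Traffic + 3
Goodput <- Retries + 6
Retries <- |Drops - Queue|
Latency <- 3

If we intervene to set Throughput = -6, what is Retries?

12

do(Throughput=-6) replaces the equation Throughput <- 4 if Traffic >= 2 else 8 with the constant Throughput = -6.
Since Retries is not a descendant of the intervened variable, it is unaffected.
Queue = Latency - 2*Traffic + 3  [with Latency=3, Traffic=6]  = -6
Drops = max(Queue, Latency) + 3  [with Queue=-6, Latency=3]  = 6
Retries = |Drops - Queue|  [with Drops=6, Queue=-6]  = 12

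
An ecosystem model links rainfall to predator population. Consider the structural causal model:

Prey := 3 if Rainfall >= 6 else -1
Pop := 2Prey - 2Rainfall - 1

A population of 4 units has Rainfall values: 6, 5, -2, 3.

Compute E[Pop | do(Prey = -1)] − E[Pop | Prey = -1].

The intervention sets Prey=-1 in all 4 units regardless of Rainfall. Recomputing Pop per unit gives -15, -13, 1, -9; average -9.
Conditioning on Prey=-1 selects the 3 unit(s) with Rainfall ∈ {5, -2, 3}. Their Pop values: -13, 1, -9. Mean = -7.
Difference = -9 − (-7) = -2.

-2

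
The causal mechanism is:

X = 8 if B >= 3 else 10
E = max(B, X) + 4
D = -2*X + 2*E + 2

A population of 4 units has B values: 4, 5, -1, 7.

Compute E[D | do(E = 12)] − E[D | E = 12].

-1

do(E=12) breaks E's dependence on B. With E=12 fixed, D across the units is 10, 10, 6, 10, mean 9.
Observing E=12 restricts to units where E's equation naturally yields 12: B ∈ {4, 5, 7}. In that subpopulation D = 10, 10, 10, mean 10.
Difference = 9 − 10 = -1.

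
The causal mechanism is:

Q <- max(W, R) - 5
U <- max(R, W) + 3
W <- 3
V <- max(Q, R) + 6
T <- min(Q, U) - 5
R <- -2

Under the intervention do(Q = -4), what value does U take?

Under do(Q=-4), the mechanism Q <- max(W, R) - 5 is discarded; Q is fixed at -4.
Since U is not a descendant of the intervened variable, it is unaffected.
U = max(R, W) + 3  [with R=-2, W=3]  = 6

6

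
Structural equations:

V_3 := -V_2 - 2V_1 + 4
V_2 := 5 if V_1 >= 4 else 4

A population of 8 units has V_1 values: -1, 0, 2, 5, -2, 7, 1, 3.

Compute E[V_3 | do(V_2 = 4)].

-3.75

do(V_2=4) breaks V_2's dependence on V_1. With V_2=4 fixed, V_3 across the units is 2, 0, -4, -10, 4, -14, -2, -6, mean -3.75.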